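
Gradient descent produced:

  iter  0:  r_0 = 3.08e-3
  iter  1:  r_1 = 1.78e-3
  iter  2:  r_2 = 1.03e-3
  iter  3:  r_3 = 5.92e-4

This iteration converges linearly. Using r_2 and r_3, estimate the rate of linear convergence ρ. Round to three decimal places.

ρ ≈ r_3/r_2 = 5.92e-4/1.03e-3 = 0.57476

0.575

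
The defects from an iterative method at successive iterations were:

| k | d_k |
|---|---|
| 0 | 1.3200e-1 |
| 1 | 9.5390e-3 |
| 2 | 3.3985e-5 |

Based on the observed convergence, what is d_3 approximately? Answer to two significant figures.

First estimate the order: p ≈ ln(d_2/d_1) / ln(d_1/d_0) = ln(3.3985e-5/9.5390e-3)/ln(9.5390e-3/1.3200e-1) = ln(0.00356274)/ln(0.0722652) ≈ 2.1455.
Then d_3 ≈ d_2·(d_2/d_1)^p = 3.3985e-5·(0.00356274)^2.1455 = 3.3985e-5·5.58924e-06 ≈ 1.9e-10.

1.9e-10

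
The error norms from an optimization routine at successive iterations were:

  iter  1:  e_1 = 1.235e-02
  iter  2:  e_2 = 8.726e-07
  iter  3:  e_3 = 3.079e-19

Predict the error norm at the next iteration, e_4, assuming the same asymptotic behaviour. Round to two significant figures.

First estimate the order: p ≈ ln(e_3/e_2) / ln(e_2/e_1) = ln(3.079e-19/8.726e-07)/ln(8.726e-07/1.235e-02) = ln(3.52854e-13)/ln(7.06559e-05) ≈ 3.0000.
Then e_4 ≈ e_3·(e_3/e_2)^p = 3.079e-19·(3.52854e-13)^3.0000 = 3.079e-19·4.39324e-38 ≈ 1.353e-56.

1.4e-56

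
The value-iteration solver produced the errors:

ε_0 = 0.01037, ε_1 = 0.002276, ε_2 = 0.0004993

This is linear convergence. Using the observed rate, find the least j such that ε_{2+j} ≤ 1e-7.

6

Rate ρ ≈ ε_2/ε_1 = 0.0004993/0.002276 = 0.2194.
After j more steps, ε_{2+j} ≈ 0.0004993·ρ^j; need ρ^j ≤ 1e-7/0.0004993 = 0.00020028.
j ≥ ln(0.00020028)/ln(0.2194) = -8.5158/-1.51686 = 5.614.
So 6 more iterations are needed.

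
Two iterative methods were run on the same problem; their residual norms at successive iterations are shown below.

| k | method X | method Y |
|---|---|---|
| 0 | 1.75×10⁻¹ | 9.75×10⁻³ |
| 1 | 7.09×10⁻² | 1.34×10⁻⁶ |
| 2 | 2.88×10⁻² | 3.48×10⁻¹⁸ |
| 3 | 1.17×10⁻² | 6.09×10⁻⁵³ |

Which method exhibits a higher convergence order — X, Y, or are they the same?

Y

Method X: p ≈ ln(1.17×10⁻²/2.88×10⁻²)/ln(2.88×10⁻²/7.09×10⁻²) ≈ 1.00.
Method Y: p ≈ ln(6.09×10⁻⁵³/3.48×10⁻¹⁸)/ln(3.48×10⁻¹⁸/1.34×10⁻⁶) ≈ 3.00.
Method Y has the higher order (≈3.0 vs ≈1.0).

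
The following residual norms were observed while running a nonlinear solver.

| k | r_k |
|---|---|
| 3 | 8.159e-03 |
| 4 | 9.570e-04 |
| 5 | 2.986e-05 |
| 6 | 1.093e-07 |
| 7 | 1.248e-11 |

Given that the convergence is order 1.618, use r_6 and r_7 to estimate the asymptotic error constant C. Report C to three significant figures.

C ≈ r_7 / r_6^1.618
  = 1.248e-11 / (1.093e-07)^1.618
  = 1.248e-11 / 5.45114e-12 ≈ 2.2894

2.29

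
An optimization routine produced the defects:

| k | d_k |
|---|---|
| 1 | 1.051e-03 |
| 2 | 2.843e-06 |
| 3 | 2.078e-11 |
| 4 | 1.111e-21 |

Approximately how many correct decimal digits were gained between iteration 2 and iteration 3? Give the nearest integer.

Digits gained ≈ log₁₀(d_2/d_3) = log₁₀(2.843e-06/2.078e-11) = log₁₀(136814) ≈ 5.136.

5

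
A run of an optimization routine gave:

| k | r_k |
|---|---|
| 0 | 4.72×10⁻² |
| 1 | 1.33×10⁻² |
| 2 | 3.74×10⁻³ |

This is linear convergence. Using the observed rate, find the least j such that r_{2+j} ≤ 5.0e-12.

17

Rate ρ ≈ r_2/r_1 = 3.74×10⁻³/1.33×10⁻² = 0.2812.
After j more steps, r_{2+j} ≈ 3.74×10⁻³·ρ^j; need ρ^j ≤ 5.0e-12/3.74×10⁻³ = 1.3369e-09.
j ≥ ln(1.3369e-09)/ln(0.2812) = -20.4329/-1.26869 = 16.106.
So 17 more iterations are needed.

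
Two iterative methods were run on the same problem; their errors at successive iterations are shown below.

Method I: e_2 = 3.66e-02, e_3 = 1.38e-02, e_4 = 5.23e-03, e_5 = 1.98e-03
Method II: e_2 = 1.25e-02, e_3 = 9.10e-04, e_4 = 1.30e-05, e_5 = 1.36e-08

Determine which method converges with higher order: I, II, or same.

Method I: p ≈ ln(1.98e-03/5.23e-03)/ln(5.23e-03/1.38e-02) ≈ 1.00.
Method II: p ≈ ln(1.36e-08/1.30e-05)/ln(1.30e-05/9.10e-04) ≈ 1.62.
Method II has the higher order (≈1.6 vs ≈1.0).

II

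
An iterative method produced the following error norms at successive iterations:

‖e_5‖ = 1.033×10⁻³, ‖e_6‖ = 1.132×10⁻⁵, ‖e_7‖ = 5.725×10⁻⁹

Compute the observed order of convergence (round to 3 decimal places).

p ≈ ln(‖e_7‖/‖e_6‖) / ln(‖e_6‖/‖e_5‖)
  = ln(5.725×10⁻⁹/1.132×10⁻⁵) / ln(1.132×10⁻⁵/1.033×10⁻³)
  = ln(0.000505742) / ln(0.0109584)
  = -7.589484 / -4.513649 ≈ 1.681452

1.681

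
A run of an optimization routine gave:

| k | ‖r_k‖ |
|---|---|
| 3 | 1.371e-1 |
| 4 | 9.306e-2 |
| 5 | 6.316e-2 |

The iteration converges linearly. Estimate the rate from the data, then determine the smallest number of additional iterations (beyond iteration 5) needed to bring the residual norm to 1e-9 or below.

47

Rate ρ ≈ ‖r_5‖/‖r_4‖ = 6.316e-2/9.306e-2 = 0.6787.
After j more steps, ‖r_{5+j}‖ ≈ 6.316e-2·ρ^j; need ρ^j ≤ 1e-9/6.316e-2 = 1.58328e-08.
j ≥ ln(1.58328e-08)/ln(0.6787) = -17.9612/-0.38758 = 46.342.
So 47 more iterations are needed.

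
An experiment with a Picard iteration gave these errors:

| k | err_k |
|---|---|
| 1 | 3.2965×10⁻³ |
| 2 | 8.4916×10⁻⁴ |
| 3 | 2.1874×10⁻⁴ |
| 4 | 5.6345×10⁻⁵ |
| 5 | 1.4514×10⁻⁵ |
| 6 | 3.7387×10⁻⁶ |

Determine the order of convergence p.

Consecutive ratios: err_6/err_5 = 3.7387×10⁻⁶/1.4514×10⁻⁵ = 0.257593, err_5/err_4 = 1.4514×10⁻⁵/5.6345×10⁻⁵ = 0.257592.
p ≈ ln(0.257593)/ln(0.257592) = -1.3564/-1.3564 ≈ 1.00.
So the convergence is linear (order 1).

1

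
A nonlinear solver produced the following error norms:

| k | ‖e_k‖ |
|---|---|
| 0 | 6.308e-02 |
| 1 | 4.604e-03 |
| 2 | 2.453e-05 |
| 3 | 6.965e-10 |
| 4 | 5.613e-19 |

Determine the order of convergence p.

Consecutive ratios: ‖e_4‖/‖e_3‖ = 5.613e-19/6.965e-10 = 8.05887e-10, ‖e_3‖/‖e_2‖ = 6.965e-10/2.453e-05 = 2.83938e-05.
p ≈ ln(8.05887e-10)/ln(2.83938e-05) = -20.9391/-10.4693 ≈ 2.00.
So the convergence is quadratic (order 2).

2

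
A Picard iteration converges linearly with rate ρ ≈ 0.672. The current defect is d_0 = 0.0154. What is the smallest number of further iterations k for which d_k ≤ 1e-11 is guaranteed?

After k steps, d_k ≈ 0.0154·0.672^k.
Need 0.672^k ≤ 1e-11/0.0154 = 6.49351e-10.
k ≥ ln(6.49351e-10)/ln(0.672) = -21.1550/-0.39750 = 53.220.
Smallest integer k = 54.

54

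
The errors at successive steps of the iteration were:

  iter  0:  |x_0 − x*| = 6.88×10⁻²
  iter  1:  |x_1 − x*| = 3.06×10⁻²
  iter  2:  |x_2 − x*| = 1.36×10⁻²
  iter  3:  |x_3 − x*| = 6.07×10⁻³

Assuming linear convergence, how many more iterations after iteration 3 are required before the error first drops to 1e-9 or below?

Rate ρ ≈ |x_3 − x*|/|x_2 − x*| = 6.07×10⁻³/1.36×10⁻² = 0.4463.
After j more steps, |x_{3+j} − x*| ≈ 6.07×10⁻³·ρ^j; need ρ^j ≤ 1e-9/6.07×10⁻³ = 1.64745e-07.
j ≥ ln(1.64745e-07)/ln(0.4463) = -15.6189/-0.80676 = 19.360.
So 20 more iterations are needed.

20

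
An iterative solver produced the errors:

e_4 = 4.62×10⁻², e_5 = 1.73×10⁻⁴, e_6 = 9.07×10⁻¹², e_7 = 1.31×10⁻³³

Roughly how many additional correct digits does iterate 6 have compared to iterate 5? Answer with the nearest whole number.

7

Digits gained ≈ log₁₀(e_5/e_6) = log₁₀(1.73×10⁻⁴/9.07×10⁻¹²) = log₁₀(1.90739e+07) ≈ 7.280.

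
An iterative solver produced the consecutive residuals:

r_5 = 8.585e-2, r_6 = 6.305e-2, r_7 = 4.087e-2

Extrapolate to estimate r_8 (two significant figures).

First estimate the order: p ≈ ln(r_7/r_6) / ln(r_6/r_5) = ln(4.087e-2/6.305e-2)/ln(6.305e-2/8.585e-2) = ln(0.648216)/ln(0.734421) ≈ 1.4045.
Then r_8 ≈ r_7·(r_7/r_6)^p = 4.087e-2·(0.648216)^1.4045 = 4.087e-2·0.543952 ≈ 0.02223.

2.2e-2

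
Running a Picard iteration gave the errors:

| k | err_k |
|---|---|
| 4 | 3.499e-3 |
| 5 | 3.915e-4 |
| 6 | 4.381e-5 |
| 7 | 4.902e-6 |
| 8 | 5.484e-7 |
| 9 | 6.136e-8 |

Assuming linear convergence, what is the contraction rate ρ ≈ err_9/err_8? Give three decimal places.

ρ ≈ err_9/err_8 = 6.136e-8/5.484e-7 = 0.11189

0.112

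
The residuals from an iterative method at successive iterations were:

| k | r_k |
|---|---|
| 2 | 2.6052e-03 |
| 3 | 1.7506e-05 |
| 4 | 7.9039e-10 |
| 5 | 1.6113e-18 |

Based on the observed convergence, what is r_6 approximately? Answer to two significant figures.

6.7e-36

First estimate the order: p ≈ ln(r_5/r_4) / ln(r_4/r_3) = ln(1.6113e-18/7.9039e-10)/ln(7.9039e-10/1.7506e-05) = ln(2.03861e-09)/ln(4.51497e-05) ≈ 2.0000.
Then r_6 ≈ r_5·(r_5/r_4)^p = 1.6113e-18·(2.03861e-09)^2.0000 = 1.6113e-18·4.15593e-18 ≈ 6.696e-36.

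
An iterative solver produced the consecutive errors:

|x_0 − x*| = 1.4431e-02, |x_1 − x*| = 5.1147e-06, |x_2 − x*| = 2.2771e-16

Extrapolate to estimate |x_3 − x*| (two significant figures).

First estimate the order: p ≈ ln(|x_2 − x*|/|x_1 − x*|) / ln(|x_1 − x*|/|x_0 − x*|) = ln(2.2771e-16/5.1147e-06)/ln(5.1147e-06/1.4431e-02) = ln(4.45207e-11)/ln(0.000354425) ≈ 3.0000.
Then |x_3 − x*| ≈ |x_2 − x*|·(|x_2 − x*|/|x_1 − x*|)^p = 2.2771e-16·(4.45207e-11)^3.0000 = 2.2771e-16·8.82442e-32 ≈ 2.009e-47.

2.0e-47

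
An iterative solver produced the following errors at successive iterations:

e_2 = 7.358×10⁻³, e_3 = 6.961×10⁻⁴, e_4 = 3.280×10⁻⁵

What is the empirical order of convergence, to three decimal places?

1.296

p ≈ ln(e_4/e_3) / ln(e_3/e_2)
  = ln(3.280×10⁻⁵/6.961×10⁻⁴) / ln(6.961×10⁻⁴/7.358×10⁻³)
  = ln(0.0471197) / ln(0.0946045)
  = -3.055064 / -2.358050 ≈ 1.295589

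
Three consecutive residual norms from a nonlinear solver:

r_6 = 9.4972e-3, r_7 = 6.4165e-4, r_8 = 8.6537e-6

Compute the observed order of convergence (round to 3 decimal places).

p ≈ ln(r_8/r_7) / ln(r_7/r_6)
  = ln(8.6537e-6/6.4165e-4) / ln(6.4165e-4/9.4972e-3)
  = ln(0.0134866) / ln(0.067562)
  = -4.306059 / -2.694710 ≈ 1.597967

1.598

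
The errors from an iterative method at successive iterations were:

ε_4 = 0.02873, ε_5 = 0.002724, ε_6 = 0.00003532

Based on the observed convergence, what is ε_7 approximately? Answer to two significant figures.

First estimate the order: p ≈ ln(ε_6/ε_5) / ln(ε_5/ε_4) = ln(0.00003532/0.002724)/ln(0.002724/0.02873) = ln(0.0129662)/ln(0.0948138) ≈ 1.8445.
Then ε_7 ≈ ε_6·(ε_6/ε_5)^p = 0.00003532·(0.0129662)^1.8445 = 0.00003532·0.000330433 ≈ 1.167e-08.

1.2e-8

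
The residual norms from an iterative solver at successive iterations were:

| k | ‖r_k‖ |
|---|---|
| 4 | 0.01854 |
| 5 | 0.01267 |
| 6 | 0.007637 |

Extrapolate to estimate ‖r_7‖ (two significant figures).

First estimate the order: p ≈ ln(‖r_6‖/‖r_5‖) / ln(‖r_5‖/‖r_4‖) = ln(0.007637/0.01267)/ln(0.01267/0.01854) = ln(0.602762)/ln(0.683387) ≈ 1.3298.
Then ‖r_7‖ ≈ ‖r_6‖·(‖r_6‖/‖r_5‖)^p = 0.007637·(0.602762)^1.3298 = 0.007637·0.51008 ≈ 0.003895.

3.9e-3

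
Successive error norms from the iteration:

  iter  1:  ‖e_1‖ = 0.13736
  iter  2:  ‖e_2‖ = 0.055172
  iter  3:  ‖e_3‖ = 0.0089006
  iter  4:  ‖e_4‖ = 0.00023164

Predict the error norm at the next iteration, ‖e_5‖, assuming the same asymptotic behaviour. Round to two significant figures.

First estimate the order: p ≈ ln(‖e_4‖/‖e_3‖) / ln(‖e_3‖/‖e_2‖) = ln(0.00023164/0.0089006)/ln(0.0089006/0.055172) = ln(0.0260252)/ln(0.161325) ≈ 2.0000.
Then ‖e_5‖ ≈ ‖e_4‖·(‖e_4‖/‖e_3‖)^p = 0.00023164·(0.0260252)^2.0000 = 0.00023164·0.000677311 ≈ 1.569e-07.

1.6e-7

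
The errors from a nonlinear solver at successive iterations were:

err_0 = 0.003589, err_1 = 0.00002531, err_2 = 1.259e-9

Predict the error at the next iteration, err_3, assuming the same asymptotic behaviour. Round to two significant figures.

First estimate the order: p ≈ ln(err_2/err_1) / ln(err_1/err_0) = ln(1.259e-9/0.00002531)/ln(0.00002531/0.003589) = ln(4.97432e-05)/ln(0.0070521) ≈ 2.0000.
Then err_3 ≈ err_2·(err_2/err_1)^p = 1.259e-9·(4.97432e-05)^2.0000 = 1.259e-9·2.47439e-09 ≈ 3.115e-18.

3.1e-18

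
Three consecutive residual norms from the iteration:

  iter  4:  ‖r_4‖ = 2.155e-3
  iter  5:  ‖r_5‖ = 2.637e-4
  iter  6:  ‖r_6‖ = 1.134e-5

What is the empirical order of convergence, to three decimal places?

1.498

p ≈ ln(‖r_6‖/‖r_5‖) / ln(‖r_5‖/‖r_4‖)
  = ln(1.134e-5/2.637e-4) / ln(2.637e-4/2.155e-3)
  = ln(0.0430034) / ln(0.122367)
  = -3.146476 / -2.100731 ≈ 1.497801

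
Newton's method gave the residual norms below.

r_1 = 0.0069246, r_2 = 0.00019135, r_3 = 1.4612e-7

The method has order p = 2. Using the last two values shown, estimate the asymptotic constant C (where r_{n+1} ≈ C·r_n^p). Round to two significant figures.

C ≈ r_3 / r_2^2
  = 1.4612e-7 / (0.00019135)^2
  = 1.4612e-7 / 3.66148e-08 ≈ 3.9907

4.0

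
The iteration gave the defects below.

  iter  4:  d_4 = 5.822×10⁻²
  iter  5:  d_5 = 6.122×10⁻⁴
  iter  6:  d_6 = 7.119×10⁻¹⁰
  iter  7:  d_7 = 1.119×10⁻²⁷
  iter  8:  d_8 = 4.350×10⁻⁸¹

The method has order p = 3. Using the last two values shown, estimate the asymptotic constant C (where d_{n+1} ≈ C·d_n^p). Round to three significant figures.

3.10

C ≈ d_8 / d_7^3
  = 4.350×10⁻⁸¹ / (1.119×10⁻²⁷)^3
  = 4.350×10⁻⁸¹ / 1.40117e-81 ≈ 3.1046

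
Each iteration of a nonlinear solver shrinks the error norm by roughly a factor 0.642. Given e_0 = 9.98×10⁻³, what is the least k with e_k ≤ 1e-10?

After k steps, e_k ≈ 9.98×10⁻³·0.642^k.
Need 0.642^k ≤ 1e-10/9.98×10⁻³ = 1.002e-08.
k ≥ ln(1.002e-08)/ln(0.642) = -18.4187/-0.44317 = 41.561.
Smallest integer k = 42.

42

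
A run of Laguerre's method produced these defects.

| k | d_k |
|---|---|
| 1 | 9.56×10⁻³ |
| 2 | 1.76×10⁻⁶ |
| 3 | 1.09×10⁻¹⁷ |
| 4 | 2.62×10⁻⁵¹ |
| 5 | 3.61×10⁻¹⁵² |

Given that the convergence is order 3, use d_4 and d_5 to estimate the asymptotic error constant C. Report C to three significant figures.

2.01

C ≈ d_5 / d_4^3
  = 3.61×10⁻¹⁵² / (2.62×10⁻⁵¹)^3
  = 3.61×10⁻¹⁵² / 1.79847e-152 ≈ 2.0073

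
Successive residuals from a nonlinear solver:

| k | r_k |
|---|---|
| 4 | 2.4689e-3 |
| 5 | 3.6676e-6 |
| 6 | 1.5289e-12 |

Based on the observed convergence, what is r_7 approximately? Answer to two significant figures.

6.2e-27

First estimate the order: p ≈ ln(r_6/r_5) / ln(r_5/r_4) = ln(1.5289e-12/3.6676e-6)/ln(3.6676e-6/2.4689e-3) = ln(4.16867e-07)/ln(0.00148552) ≈ 2.2559.
Then r_7 ≈ r_6·(r_6/r_5)^p = 1.5289e-12·(4.16867e-07)^2.2559 = 1.5289e-12·4.04904e-15 ≈ 6.191e-27.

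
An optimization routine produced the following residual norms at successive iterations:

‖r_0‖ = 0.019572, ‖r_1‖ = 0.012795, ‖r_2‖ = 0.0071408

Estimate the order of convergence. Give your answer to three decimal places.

1.372

p ≈ ln(‖r_2‖/‖r_1‖) / ln(‖r_1‖/‖r_0‖)
  = ln(0.0071408/0.012795) / ln(0.012795/0.019572)
  = ln(0.558093) / ln(0.65374)
  = -0.583230 / -0.425046 ≈ 1.372157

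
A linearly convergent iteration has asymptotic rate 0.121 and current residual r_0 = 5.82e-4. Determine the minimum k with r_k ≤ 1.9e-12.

After k steps, r_k ≈ 5.82e-4·0.121^k.
Need 0.121^k ≤ 1.9e-12/5.82e-4 = 3.2646e-09.
k ≥ ln(3.2646e-09)/ln(0.121) = -19.5401/-2.11196 = 9.252.
Smallest integer k = 10.

10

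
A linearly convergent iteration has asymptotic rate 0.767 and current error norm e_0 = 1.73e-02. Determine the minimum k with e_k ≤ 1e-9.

After k steps, e_k ≈ 1.73e-02·0.767^k.
Need 0.767^k ≤ 1e-9/1.73e-02 = 5.78035e-08.
k ≥ ln(5.78035e-08)/ln(0.767) = -16.6662/-0.26527 = 62.827.
Smallest integer k = 63.

63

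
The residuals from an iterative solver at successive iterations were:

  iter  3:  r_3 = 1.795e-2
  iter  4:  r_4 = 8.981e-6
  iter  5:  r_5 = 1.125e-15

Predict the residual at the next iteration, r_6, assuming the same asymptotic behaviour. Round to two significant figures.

2.2e-45

First estimate the order: p ≈ ln(r_5/r_4) / ln(r_4/r_3) = ln(1.125e-15/8.981e-6)/ln(8.981e-6/1.795e-2) = ln(1.25264e-10)/ln(0.000500334) ≈ 3.0000.
Then r_6 ≈ r_5·(r_5/r_4)^p = 1.125e-15·(1.25264e-10)^3.0000 = 1.125e-15·1.96553e-30 ≈ 2.211e-45.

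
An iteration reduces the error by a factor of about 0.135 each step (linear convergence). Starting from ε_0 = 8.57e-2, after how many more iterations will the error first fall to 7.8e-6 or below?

After k steps, ε_k ≈ 8.57e-2·0.135^k.
Need 0.135^k ≤ 7.8e-6/8.57e-2 = 9.10152e-05.
k ≥ ln(9.10152e-05)/ln(0.135) = -9.3045/-2.00248 = 4.646.
Smallest integer k = 5.

5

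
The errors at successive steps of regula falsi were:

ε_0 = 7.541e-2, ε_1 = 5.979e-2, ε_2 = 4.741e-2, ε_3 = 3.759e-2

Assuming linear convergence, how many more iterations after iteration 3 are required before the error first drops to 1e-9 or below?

Rate ρ ≈ ε_3/ε_2 = 3.759e-2/4.741e-2 = 0.7929.
After j more steps, ε_{3+j} ≈ 3.759e-2·ρ^j; need ρ^j ≤ 1e-9/3.759e-2 = 2.66028e-08.
j ≥ ln(2.66028e-08)/ln(0.7929) = -17.4422/-0.23206 = 75.162.
So 76 more iterations are needed.

76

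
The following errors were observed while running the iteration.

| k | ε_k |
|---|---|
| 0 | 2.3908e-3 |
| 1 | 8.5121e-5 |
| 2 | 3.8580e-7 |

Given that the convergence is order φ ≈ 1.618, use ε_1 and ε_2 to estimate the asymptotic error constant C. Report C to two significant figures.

1.5

C ≈ ε_2 / ε_1^1.618
  = 3.8580e-7 / (8.5121e-5)^1.618
  = 3.8580e-7 / 2.59896e-07 ≈ 1.4844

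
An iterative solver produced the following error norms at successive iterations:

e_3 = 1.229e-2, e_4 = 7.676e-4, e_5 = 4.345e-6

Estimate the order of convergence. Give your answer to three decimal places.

p ≈ ln(e_5/e_4) / ln(e_4/e_3)
  = ln(4.345e-6/7.676e-4) / ln(7.676e-4/1.229e-2)
  = ln(0.0056605) / ln(0.0624573)
  = -5.174243 / -2.773272 ≈ 1.865754

1.866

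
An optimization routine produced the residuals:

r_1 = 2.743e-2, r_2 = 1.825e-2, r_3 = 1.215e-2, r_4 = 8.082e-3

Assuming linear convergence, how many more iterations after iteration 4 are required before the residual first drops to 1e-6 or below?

Rate ρ ≈ r_4/r_3 = 8.082e-3/1.215e-2 = 0.6652.
After j more steps, r_{4+j} ≈ 8.082e-3·ρ^j; need ρ^j ≤ 1e-6/8.082e-3 = 0.000123732.
j ≥ ln(0.000123732)/ln(0.6652) = -8.9974/-0.40767 = 22.070.
So 23 more iterations are needed.

23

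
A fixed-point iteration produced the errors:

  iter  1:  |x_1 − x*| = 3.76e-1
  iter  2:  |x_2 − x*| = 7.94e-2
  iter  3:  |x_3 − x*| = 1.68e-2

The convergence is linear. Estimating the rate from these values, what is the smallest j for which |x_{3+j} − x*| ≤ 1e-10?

13

Rate ρ ≈ |x_3 − x*|/|x_2 − x*| = 1.68e-2/7.94e-2 = 0.2116.
After j more steps, |x_{3+j} − x*| ≈ 1.68e-2·ρ^j; need ρ^j ≤ 1e-10/1.68e-2 = 5.95238e-09.
j ≥ ln(5.95238e-09)/ln(0.2116) = -18.9395/-1.55306 = 12.195.
So 13 more iterations are needed.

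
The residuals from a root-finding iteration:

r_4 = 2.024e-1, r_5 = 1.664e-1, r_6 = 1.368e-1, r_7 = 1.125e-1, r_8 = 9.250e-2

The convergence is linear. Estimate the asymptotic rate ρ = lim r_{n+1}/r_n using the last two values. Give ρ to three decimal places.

0.822

ρ ≈ r_8/r_7 = 9.250e-2/1.125e-1 = 0.82222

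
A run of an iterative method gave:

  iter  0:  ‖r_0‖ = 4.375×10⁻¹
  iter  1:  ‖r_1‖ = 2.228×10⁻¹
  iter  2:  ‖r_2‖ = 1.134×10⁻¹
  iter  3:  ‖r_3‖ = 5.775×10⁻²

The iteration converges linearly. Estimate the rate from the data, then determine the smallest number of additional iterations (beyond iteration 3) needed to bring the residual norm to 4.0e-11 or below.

Rate ρ ≈ ‖r_3‖/‖r_2‖ = 5.775×10⁻²/1.134×10⁻¹ = 0.5093.
After j more steps, ‖r_{3+j}‖ ≈ 5.775×10⁻²·ρ^j; need ρ^j ≤ 4.0e-11/5.775×10⁻² = 6.92641e-10.
j ≥ ln(6.92641e-10)/ln(0.5093) = -21.0905/-0.67472 = 31.258.
So 32 more iterations are needed.

32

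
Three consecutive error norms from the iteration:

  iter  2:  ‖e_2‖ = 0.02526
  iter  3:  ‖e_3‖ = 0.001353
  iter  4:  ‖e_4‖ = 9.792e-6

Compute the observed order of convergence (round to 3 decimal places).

1.684

p ≈ ln(‖e_4‖/‖e_3‖) / ln(‖e_3‖/‖e_2‖)
  = ln(9.792e-6/0.001353) / ln(0.001353/0.02526)
  = ln(0.00723725) / ln(0.0535629)
  = -4.928514 / -2.926899 ≈ 1.683869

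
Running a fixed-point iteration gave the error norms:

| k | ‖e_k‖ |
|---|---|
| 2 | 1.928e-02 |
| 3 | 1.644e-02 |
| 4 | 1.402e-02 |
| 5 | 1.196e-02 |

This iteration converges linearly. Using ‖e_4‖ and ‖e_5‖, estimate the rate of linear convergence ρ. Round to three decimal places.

ρ ≈ ‖e_5‖/‖e_4‖ = 1.196e-02/1.402e-02 = 0.85307

0.853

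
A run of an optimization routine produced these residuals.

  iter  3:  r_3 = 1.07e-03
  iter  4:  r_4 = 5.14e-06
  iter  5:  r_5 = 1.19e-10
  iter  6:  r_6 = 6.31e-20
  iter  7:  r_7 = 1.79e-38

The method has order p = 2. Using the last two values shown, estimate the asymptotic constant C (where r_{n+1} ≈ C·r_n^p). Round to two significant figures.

4.5

C ≈ r_7 / r_6^2
  = 1.79e-38 / (6.31e-20)^2
  = 1.79e-38 / 3.98161e-39 ≈ 4.4957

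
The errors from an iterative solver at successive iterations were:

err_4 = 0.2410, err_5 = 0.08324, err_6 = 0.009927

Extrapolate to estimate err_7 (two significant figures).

First estimate the order: p ≈ ln(err_6/err_5) / ln(err_5/err_4) = ln(0.009927/0.08324)/ln(0.08324/0.2410) = ln(0.119258)/ln(0.345394) ≈ 2.0003.
Then err_7 ≈ err_6·(err_6/err_5)^p = 0.009927·(0.119258)^2.0003 = 0.009927·0.0142134 ≈ 0.0001411.

1.4e-4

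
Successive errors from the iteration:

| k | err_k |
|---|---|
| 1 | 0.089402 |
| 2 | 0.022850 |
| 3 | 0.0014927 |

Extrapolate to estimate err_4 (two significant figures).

First estimate the order: p ≈ ln(err_3/err_2) / ln(err_2/err_1) = ln(0.0014927/0.022850)/ln(0.022850/0.089402) = ln(0.065326)/ln(0.255587) ≈ 2.0000.
Then err_4 ≈ err_3·(err_3/err_2)^p = 0.0014927·(0.065326)^2.0000 = 0.0014927·0.00426749 ≈ 6.37e-06.

6.4e-6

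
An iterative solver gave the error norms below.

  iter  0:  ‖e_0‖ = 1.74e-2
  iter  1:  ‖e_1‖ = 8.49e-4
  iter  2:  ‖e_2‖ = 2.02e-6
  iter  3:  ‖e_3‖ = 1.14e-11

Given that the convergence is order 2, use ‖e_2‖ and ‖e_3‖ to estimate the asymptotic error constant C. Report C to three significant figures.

C ≈ ‖e_3‖ / ‖e_2‖^2
  = 1.14e-11 / (2.02e-6)^2
  = 1.14e-11 / 4.0804e-12 ≈ 2.7938

2.79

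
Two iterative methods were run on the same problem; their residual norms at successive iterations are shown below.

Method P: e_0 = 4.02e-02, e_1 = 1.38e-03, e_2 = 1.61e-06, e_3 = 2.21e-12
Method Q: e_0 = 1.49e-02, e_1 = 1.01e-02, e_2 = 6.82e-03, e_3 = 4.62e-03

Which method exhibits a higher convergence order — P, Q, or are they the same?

P

Method P: p ≈ ln(2.21e-12/1.61e-06)/ln(1.61e-06/1.38e-03) ≈ 2.00.
Method Q: p ≈ ln(4.62e-03/6.82e-03)/ln(6.82e-03/1.01e-02) ≈ 0.99.
Method P has the higher order (≈2.0 vs ≈1.0).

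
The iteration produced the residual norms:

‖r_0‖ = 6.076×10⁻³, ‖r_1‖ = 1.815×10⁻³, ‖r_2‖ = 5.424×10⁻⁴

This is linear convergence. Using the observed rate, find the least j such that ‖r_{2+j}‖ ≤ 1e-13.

19

Rate ρ ≈ ‖r_2‖/‖r_1‖ = 5.424×10⁻⁴/1.815×10⁻³ = 0.2988.
After j more steps, ‖r_{2+j}‖ ≈ 5.424×10⁻⁴·ρ^j; need ρ^j ≤ 1e-13/5.424×10⁻⁴ = 1.84366e-10.
j ≥ ln(1.84366e-10)/ln(0.2988) = -22.4141/-1.20798 = 18.555.
So 19 more iterations are needed.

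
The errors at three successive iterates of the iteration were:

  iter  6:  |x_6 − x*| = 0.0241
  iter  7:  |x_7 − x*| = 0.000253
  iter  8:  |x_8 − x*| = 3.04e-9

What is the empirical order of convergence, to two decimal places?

2.49

p ≈ ln(|x_8 − x*|/|x_7 − x*|) / ln(|x_7 − x*|/|x_6 − x*|)
  = ln(3.04e-9/0.000253) / ln(0.000253/0.0241)
  = ln(1.20158e-05) / ln(0.0104979)
  = -11.32929 / -4.55658 ≈ 2.48636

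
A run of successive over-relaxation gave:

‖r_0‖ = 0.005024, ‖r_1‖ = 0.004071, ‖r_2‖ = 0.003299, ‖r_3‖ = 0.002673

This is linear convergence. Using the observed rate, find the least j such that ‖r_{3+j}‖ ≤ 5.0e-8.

52

Rate ρ ≈ ‖r_3‖/‖r_2‖ = 0.002673/0.003299 = 0.8102.
After j more steps, ‖r_{3+j}‖ ≈ 0.002673·ρ^j; need ρ^j ≤ 5.0e-8/0.002673 = 1.87056e-05.
j ≥ ln(1.87056e-05)/ln(0.8102) = -10.8867/-0.21047 = 51.726.
So 52 more iterations are needed.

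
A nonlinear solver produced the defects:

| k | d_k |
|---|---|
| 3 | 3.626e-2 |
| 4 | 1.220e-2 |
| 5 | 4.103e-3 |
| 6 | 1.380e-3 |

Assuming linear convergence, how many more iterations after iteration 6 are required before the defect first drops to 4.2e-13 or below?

Rate ρ ≈ d_6/d_5 = 1.380e-3/4.103e-3 = 0.3363.
After j more steps, d_{6+j} ≈ 1.380e-3·ρ^j; need ρ^j ≤ 4.2e-13/1.380e-3 = 3.04348e-10.
j ≥ ln(3.04348e-10)/ln(0.3363) = -21.9128/-1.08975 = 20.108.
So 21 more iterations are needed.

21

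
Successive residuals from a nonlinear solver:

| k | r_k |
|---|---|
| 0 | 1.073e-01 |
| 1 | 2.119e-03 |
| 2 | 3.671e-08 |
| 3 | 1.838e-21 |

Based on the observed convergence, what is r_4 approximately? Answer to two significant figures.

1.3e-58

First estimate the order: p ≈ ln(r_3/r_2) / ln(r_2/r_1) = ln(1.838e-21/3.671e-08)/ln(3.671e-08/2.119e-03) = ln(5.00681e-14)/ln(1.73242e-05) ≈ 2.7934.
Then r_4 ≈ r_3·(r_3/r_2)^p = 1.838e-21·(5.00681e-14)^2.7934 = 1.838e-21·7.02351e-38 ≈ 1.291e-58.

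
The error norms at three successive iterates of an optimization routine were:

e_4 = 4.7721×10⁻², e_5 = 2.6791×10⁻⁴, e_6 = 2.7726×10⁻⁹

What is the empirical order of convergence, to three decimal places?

2.215

p ≈ ln(e_6/e_5) / ln(e_5/e_4)
  = ln(2.7726×10⁻⁹/2.6791×10⁻⁴) / ln(2.6791×10⁻⁴/4.7721×10⁻²)
  = ln(1.0349e-05) / ln(0.00561409)
  = -11.478621 / -5.182476 ≈ 2.214891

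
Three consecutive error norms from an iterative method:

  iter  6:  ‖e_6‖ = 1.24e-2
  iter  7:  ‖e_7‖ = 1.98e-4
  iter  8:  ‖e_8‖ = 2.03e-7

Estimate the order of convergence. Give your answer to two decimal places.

1.66

p ≈ ln(‖e_8‖/‖e_7‖) / ln(‖e_7‖/‖e_6‖)
  = ln(2.03e-7/1.98e-4) / ln(1.98e-4/1.24e-2)
  = ln(0.00102525) / ln(0.0159677)
  = -6.88282 / -4.13719 ≈ 1.66365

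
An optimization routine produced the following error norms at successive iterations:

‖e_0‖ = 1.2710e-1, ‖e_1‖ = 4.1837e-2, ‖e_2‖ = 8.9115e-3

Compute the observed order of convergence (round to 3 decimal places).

1.392

p ≈ ln(‖e_2‖/‖e_1‖) / ln(‖e_1‖/‖e_0‖)
  = ln(8.9115e-3/4.1837e-2) / ln(4.1837e-2/1.2710e-1)
  = ln(0.213005) / ln(0.329166)
  = -1.546440 / -1.111193 ≈ 1.391693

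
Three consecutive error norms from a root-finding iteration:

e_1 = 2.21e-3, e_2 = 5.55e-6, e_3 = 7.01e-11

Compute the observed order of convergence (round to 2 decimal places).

1.88

p ≈ ln(e_3/e_2) / ln(e_2/e_1)
  = ln(7.01e-11/5.55e-6) / ln(5.55e-6/2.21e-3)
  = ln(1.26306e-05) / ln(0.00251131)
  = -11.27939 / -5.98695 ≈ 1.88400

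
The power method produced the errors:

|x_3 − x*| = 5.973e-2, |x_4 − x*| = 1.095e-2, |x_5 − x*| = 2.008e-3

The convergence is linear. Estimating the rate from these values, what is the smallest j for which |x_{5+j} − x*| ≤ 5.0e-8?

Rate ρ ≈ |x_5 − x*|/|x_4 − x*| = 2.008e-3/1.095e-2 = 0.1834.
After j more steps, |x_{5+j} − x*| ≈ 2.008e-3·ρ^j; need ρ^j ≤ 5.0e-8/2.008e-3 = 2.49004e-05.
j ≥ ln(2.49004e-05)/ln(0.1834) = -10.6006/-1.69609 = 6.250.
So 7 more iterations are needed.

7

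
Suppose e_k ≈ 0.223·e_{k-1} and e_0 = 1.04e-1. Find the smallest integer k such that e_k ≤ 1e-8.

After k steps, e_k ≈ 1.04e-1·0.223^k.
Need 0.223^k ≤ 1e-8/1.04e-1 = 9.61538e-08.
k ≥ ln(9.61538e-08)/ln(0.223) = -16.1573/-1.50058 = 10.767.
Smallest integer k = 11.

11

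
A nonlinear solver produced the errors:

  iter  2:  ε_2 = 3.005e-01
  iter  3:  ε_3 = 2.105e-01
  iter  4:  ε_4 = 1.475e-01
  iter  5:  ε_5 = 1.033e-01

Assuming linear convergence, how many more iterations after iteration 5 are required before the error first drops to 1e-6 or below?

Rate ρ ≈ ε_5/ε_4 = 1.033e-01/1.475e-01 = 0.7003.
After j more steps, ε_{5+j} ≈ 1.033e-01·ρ^j; need ρ^j ≤ 1e-6/1.033e-01 = 9.68054e-06.
j ≥ ln(9.68054e-06)/ln(0.7003) = -11.5454/-0.35625 = 32.408.
So 33 more iterations are needed.

33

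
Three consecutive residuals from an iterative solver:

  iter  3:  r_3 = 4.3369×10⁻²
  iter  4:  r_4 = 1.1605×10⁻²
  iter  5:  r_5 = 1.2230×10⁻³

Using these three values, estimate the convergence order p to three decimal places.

p ≈ ln(r_5/r_4) / ln(r_4/r_3)
  = ln(1.2230×10⁻³/1.1605×10⁻²) / ln(1.1605×10⁻²/4.3369×10⁻²)
  = ln(0.105386) / ln(0.267587)
  = -2.250125 / -1.318311 ≈ 1.706824

1.707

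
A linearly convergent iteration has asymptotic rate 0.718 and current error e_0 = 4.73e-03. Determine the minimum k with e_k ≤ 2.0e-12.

66

After k steps, e_k ≈ 4.73e-03·0.718^k.
Need 0.718^k ≤ 2.0e-12/4.73e-03 = 4.22833e-10.
k ≥ ln(4.22833e-10)/ln(0.718) = -21.5840/-0.33129 = 65.151.
Smallest integer k = 66.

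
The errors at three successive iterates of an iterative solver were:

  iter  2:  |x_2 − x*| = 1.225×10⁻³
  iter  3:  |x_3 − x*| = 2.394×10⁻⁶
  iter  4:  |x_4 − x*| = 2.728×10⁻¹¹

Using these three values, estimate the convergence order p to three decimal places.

p ≈ ln(|x_4 − x*|/|x_3 − x*|) / ln(|x_3 − x*|/|x_2 − x*|)
  = ln(2.728×10⁻¹¹/2.394×10⁻⁶) / ln(2.394×10⁻⁶/1.225×10⁻³)
  = ln(1.13952e-05) / ln(0.00195429)
  = -11.382318 / -6.237728 ≈ 1.824754

1.825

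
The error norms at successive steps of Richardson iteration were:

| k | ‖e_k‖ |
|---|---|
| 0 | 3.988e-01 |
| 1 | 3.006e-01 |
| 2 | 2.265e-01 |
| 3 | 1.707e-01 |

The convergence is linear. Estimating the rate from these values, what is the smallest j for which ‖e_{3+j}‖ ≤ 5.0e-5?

Rate ρ ≈ ‖e_3‖/‖e_2‖ = 1.707e-01/2.265e-01 = 0.7536.
After j more steps, ‖e_{3+j}‖ ≈ 1.707e-01·ρ^j; need ρ^j ≤ 5.0e-5/1.707e-01 = 0.000292912.
j ≥ ln(0.000292912)/ln(0.7536) = -8.1356/-0.28289 = 28.759.
So 29 more iterations are needed.

29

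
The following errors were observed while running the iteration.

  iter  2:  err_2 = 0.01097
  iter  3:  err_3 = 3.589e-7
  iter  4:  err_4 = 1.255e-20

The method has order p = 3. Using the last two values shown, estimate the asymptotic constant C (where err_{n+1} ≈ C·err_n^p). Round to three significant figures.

0.271

C ≈ err_4 / err_3^3
  = 1.255e-20 / (3.589e-7)^3
  = 1.255e-20 / 4.62296e-20 ≈ 0.27147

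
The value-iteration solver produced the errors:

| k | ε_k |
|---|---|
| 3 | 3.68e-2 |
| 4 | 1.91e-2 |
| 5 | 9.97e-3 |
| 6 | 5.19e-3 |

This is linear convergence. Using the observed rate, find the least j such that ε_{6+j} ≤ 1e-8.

21

Rate ρ ≈ ε_6/ε_5 = 5.19e-3/9.97e-3 = 0.5206.
After j more steps, ε_{6+j} ≈ 5.19e-3·ρ^j; need ρ^j ≤ 1e-8/5.19e-3 = 1.92678e-06.
j ≥ ln(1.92678e-06)/ln(0.5206) = -13.1597/-0.65277 = 20.160.
So 21 more iterations are needed.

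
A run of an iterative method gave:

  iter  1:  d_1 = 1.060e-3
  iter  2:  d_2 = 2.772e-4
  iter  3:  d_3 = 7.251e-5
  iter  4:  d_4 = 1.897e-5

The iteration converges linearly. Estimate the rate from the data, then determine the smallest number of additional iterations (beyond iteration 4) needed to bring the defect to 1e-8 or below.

6

Rate ρ ≈ d_4/d_3 = 1.897e-5/7.251e-5 = 0.2616.
After j more steps, d_{4+j} ≈ 1.897e-5·ρ^j; need ρ^j ≤ 1e-8/1.897e-5 = 0.000527148.
j ≥ ln(0.000527148)/ln(0.2616) = -7.5480/-1.34094 = 5.629.
So 6 more iterations are needed.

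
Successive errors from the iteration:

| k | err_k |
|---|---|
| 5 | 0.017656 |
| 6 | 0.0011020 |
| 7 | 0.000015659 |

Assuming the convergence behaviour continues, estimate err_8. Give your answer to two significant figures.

First estimate the order: p ≈ ln(err_7/err_6) / ln(err_6/err_5) = ln(0.000015659/0.0011020)/ln(0.0011020/0.017656) = ln(0.0142096)/ln(0.062415) ≈ 1.5335.
Then err_8 ≈ err_7·(err_7/err_6)^p = 0.000015659·(0.0142096)^1.5335 = 0.000015659·0.00146887 ≈ 2.3e-08.

2.3e-8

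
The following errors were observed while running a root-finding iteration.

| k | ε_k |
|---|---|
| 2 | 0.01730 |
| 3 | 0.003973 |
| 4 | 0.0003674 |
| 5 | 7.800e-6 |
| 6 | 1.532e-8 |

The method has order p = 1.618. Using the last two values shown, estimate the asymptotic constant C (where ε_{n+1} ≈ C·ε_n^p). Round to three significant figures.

2.82

C ≈ ε_6 / ε_5^1.618
  = 1.532e-8 / (7.800e-6)^1.618
  = 1.532e-8 / 5.43762e-09 ≈ 2.8174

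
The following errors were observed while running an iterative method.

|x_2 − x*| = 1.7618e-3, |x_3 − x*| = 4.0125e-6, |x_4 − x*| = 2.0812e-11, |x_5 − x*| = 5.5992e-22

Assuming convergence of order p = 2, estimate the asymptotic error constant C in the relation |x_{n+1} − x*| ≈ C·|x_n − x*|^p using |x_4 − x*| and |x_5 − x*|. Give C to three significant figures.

1.29

C ≈ |x_5 − x*| / |x_4 − x*|^2
  = 5.5992e-22 / (2.0812e-11)^2
  = 5.5992e-22 / 4.33139e-22 ≈ 1.2927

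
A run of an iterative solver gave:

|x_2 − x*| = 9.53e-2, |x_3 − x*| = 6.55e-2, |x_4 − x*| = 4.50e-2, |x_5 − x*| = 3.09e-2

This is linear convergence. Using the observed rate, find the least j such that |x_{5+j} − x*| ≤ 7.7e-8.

Rate ρ ≈ |x_5 − x*|/|x_4 − x*| = 3.09e-2/4.50e-2 = 0.6867.
After j more steps, |x_{5+j} − x*| ≈ 3.09e-2·ρ^j; need ρ^j ≤ 7.7e-8/3.09e-2 = 2.49191e-06.
j ≥ ln(2.49191e-06)/ln(0.6867) = -12.9025/-0.37586 = 34.328.
So 35 more iterations are needed.

35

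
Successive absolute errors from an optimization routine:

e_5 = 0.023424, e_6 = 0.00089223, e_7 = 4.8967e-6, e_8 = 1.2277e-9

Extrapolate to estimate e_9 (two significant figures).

2.3e-15

First estimate the order: p ≈ ln(e_8/e_7) / ln(e_7/e_6) = ln(1.2277e-9/4.8967e-6)/ln(4.8967e-6/0.00089223) = ln(0.00025072)/ln(0.00548816) ≈ 1.5929.
Then e_9 ≈ e_8·(e_8/e_7)^p = 1.2277e-9·(0.00025072)^1.5929 = 1.2277e-9·1.83767e-06 ≈ 2.256e-15.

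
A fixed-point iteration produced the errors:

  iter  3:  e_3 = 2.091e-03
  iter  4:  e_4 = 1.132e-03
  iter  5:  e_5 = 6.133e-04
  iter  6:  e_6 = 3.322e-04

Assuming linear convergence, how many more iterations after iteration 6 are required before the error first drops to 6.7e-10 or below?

22

Rate ρ ≈ e_6/e_5 = 3.322e-04/6.133e-04 = 0.5417.
After j more steps, e_{6+j} ≈ 3.322e-04·ρ^j; need ρ^j ≤ 6.7e-10/3.322e-04 = 2.01686e-06.
j ≥ ln(2.01686e-06)/ln(0.5417) = -13.1140/-0.61304 = 21.392.
So 22 more iterations are needed.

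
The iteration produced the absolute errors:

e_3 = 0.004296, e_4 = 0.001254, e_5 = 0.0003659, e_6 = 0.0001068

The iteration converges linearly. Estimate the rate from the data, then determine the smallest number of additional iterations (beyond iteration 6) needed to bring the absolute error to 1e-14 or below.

Rate ρ ≈ e_6/e_5 = 0.0001068/0.0003659 = 0.2919.
After j more steps, e_{6+j} ≈ 0.0001068·ρ^j; need ρ^j ≤ 1e-14/0.0001068 = 9.3633e-11.
j ≥ ln(9.3633e-11)/ln(0.2919) = -23.0916/-1.23134 = 18.753.
So 19 more iterations are needed.

19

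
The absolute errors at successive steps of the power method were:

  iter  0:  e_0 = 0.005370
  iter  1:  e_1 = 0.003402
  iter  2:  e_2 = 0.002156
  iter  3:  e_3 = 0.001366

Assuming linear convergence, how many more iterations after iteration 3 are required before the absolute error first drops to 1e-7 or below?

Rate ρ ≈ e_3/e_2 = 0.001366/0.002156 = 0.6336.
After j more steps, e_{3+j} ≈ 0.001366·ρ^j; need ρ^j ≤ 1e-7/0.001366 = 7.32064e-05.
j ≥ ln(7.32064e-05)/ln(0.6336) = -9.5222/-0.45634 = 20.866.
So 21 more iterations are needed.

21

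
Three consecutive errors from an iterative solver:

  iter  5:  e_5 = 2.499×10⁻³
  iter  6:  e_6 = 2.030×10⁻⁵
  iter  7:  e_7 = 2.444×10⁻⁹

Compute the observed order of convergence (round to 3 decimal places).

1.875

p ≈ ln(e_7/e_6) / ln(e_6/e_5)
  = ln(2.444×10⁻⁹/2.030×10⁻⁵) / ln(2.030×10⁻⁵/2.499×10⁻³)
  = ln(0.000120394) / ln(0.00812325)
  = -9.024741 / -4.813025 ≈ 1.875066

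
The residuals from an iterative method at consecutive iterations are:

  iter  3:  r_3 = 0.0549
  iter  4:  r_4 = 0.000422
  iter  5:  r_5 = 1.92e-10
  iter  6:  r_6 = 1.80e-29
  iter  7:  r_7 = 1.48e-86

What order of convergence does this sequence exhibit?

Consecutive ratios: r_7/r_6 = 1.48e-86/1.80e-29 = 8.22222e-58, r_6/r_5 = 1.80e-29/1.92e-10 = 9.375e-20.
p ≈ ln(8.22222e-58)/ln(9.375e-20) = -131.4431/-43.8137 ≈ 3.00.
So the convergence is cubic (order 3).

3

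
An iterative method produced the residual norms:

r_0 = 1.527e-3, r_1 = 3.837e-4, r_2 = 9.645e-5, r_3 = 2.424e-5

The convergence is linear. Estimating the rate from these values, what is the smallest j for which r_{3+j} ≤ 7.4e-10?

Rate ρ ≈ r_3/r_2 = 2.424e-5/9.645e-5 = 0.2513.
After j more steps, r_{3+j} ≈ 2.424e-5·ρ^j; need ρ^j ≤ 7.4e-10/2.424e-5 = 3.05281e-05.
j ≥ ln(3.05281e-05)/ln(0.2513) = -10.3969/-1.38111 = 7.528.
So 8 more iterations are needed.

8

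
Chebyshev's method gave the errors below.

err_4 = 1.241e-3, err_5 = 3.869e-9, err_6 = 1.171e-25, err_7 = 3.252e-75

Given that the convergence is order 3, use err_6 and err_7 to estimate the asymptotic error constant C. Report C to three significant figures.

2.03

C ≈ err_7 / err_6^3
  = 3.252e-75 / (1.171e-25)^3
  = 3.252e-75 / 1.60572e-75 ≈ 2.0253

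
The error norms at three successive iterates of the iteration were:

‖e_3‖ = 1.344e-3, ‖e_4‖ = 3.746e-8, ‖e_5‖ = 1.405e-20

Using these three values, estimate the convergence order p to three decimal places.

p ≈ ln(‖e_5‖/‖e_4‖) / ln(‖e_4‖/‖e_3‖)
  = ln(1.405e-20/3.746e-8) / ln(3.746e-8/1.344e-3)
  = ln(3.75067e-13) / ln(2.7872e-05)
  = -28.611672 / -10.487888 ≈ 2.728068

2.728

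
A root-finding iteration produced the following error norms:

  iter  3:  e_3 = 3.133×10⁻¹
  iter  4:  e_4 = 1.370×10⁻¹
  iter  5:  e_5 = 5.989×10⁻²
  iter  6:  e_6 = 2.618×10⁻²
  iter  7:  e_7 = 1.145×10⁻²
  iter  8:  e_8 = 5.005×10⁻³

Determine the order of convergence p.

Consecutive ratios: e_8/e_7 = 5.005×10⁻³/1.145×10⁻² = 0.437118, e_7/e_6 = 1.145×10⁻²/2.618×10⁻² = 0.437357.
p ≈ ln(0.437118)/ln(0.437357) = -0.8276/-0.8270 ≈ 1.00.
So the convergence is linear (order 1).

1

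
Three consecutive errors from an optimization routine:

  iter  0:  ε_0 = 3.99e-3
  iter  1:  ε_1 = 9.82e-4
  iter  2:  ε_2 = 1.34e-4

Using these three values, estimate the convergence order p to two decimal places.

p ≈ ln(ε_2/ε_1) / ln(ε_1/ε_0)
  = ln(1.34e-4/9.82e-4) / ln(9.82e-4/3.99e-3)
  = ln(0.136456) / ln(0.246115)
  = -1.99175 / -1.40196 ≈ 1.42069

1.42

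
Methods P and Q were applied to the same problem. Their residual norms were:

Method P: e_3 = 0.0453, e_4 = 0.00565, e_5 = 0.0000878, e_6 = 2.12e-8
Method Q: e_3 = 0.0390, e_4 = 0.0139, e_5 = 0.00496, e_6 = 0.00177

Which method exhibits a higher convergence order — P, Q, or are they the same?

P

Method P: p ≈ ln(2.12e-8/0.0000878)/ln(0.0000878/0.00565) ≈ 2.00.
Method Q: p ≈ ln(0.00177/0.00496)/ln(0.00496/0.0139) ≈ 1.00.
Method P has the higher order (≈2.0 vs ≈1.0).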